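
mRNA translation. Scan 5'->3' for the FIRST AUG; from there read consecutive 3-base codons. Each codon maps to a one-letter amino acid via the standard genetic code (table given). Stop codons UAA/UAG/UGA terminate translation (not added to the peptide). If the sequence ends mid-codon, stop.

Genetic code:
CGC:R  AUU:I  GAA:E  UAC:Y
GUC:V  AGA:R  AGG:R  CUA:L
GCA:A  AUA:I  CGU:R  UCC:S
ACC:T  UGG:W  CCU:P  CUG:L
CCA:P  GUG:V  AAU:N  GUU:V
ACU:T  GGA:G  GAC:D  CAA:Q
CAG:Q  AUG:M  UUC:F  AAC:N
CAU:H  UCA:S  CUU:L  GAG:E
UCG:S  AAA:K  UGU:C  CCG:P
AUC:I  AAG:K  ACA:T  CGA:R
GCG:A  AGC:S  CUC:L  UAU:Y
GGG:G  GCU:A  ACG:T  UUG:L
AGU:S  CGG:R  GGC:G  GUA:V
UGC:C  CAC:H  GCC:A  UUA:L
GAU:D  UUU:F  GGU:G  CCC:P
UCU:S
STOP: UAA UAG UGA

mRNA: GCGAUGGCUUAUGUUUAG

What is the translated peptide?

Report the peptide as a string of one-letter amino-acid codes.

start AUG at pos 3
pos 3: AUG -> M; peptide=M
pos 6: GCU -> A; peptide=MA
pos 9: UAU -> Y; peptide=MAY
pos 12: GUU -> V; peptide=MAYV
pos 15: UAG -> STOP

Answer: MAYV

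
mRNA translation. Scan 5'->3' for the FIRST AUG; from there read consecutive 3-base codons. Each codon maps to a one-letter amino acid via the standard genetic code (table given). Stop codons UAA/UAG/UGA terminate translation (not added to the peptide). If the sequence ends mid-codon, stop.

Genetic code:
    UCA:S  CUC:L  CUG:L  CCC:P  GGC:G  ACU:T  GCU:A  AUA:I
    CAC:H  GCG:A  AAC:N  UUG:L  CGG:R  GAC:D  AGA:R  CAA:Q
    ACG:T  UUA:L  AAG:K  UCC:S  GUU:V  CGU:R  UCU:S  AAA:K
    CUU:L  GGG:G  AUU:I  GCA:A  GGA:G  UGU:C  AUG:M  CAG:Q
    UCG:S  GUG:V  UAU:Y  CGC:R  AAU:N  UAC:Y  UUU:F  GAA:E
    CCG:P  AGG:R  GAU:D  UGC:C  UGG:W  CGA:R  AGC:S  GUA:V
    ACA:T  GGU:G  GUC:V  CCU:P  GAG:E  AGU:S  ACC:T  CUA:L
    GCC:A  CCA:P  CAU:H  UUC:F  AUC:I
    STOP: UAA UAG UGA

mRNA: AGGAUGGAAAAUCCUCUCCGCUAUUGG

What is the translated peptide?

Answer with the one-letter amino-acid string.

Answer: MENPLRYW

Derivation:
start AUG at pos 3
pos 3: AUG -> M; peptide=M
pos 6: GAA -> E; peptide=ME
pos 9: AAU -> N; peptide=MEN
pos 12: CCU -> P; peptide=MENP
pos 15: CUC -> L; peptide=MENPL
pos 18: CGC -> R; peptide=MENPLR
pos 21: UAU -> Y; peptide=MENPLRY
pos 24: UGG -> W; peptide=MENPLRYW
pos 27: only 0 nt remain (<3), stop (end of mRNA)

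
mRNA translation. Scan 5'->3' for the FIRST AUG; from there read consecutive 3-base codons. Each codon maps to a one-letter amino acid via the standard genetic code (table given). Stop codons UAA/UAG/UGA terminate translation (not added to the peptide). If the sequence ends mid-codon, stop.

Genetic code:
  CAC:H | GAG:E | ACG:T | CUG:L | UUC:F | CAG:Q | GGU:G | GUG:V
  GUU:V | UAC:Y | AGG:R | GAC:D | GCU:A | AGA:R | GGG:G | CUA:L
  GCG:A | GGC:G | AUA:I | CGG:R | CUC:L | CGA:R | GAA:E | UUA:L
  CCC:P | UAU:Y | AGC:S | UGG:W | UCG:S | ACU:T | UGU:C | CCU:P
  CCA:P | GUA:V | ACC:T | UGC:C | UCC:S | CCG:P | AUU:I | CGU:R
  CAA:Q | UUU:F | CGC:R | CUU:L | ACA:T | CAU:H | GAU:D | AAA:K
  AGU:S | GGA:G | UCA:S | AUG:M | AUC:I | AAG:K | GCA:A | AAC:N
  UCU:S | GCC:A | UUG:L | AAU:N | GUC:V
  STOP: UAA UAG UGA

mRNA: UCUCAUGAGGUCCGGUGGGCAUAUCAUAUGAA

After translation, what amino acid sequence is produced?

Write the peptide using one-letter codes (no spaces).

Answer: MRSGGHII

Derivation:
start AUG at pos 4
pos 4: AUG -> M; peptide=M
pos 7: AGG -> R; peptide=MR
pos 10: UCC -> S; peptide=MRS
pos 13: GGU -> G; peptide=MRSG
pos 16: GGG -> G; peptide=MRSGG
pos 19: CAU -> H; peptide=MRSGGH
pos 22: AUC -> I; peptide=MRSGGHI
pos 25: AUA -> I; peptide=MRSGGHII
pos 28: UGA -> STOP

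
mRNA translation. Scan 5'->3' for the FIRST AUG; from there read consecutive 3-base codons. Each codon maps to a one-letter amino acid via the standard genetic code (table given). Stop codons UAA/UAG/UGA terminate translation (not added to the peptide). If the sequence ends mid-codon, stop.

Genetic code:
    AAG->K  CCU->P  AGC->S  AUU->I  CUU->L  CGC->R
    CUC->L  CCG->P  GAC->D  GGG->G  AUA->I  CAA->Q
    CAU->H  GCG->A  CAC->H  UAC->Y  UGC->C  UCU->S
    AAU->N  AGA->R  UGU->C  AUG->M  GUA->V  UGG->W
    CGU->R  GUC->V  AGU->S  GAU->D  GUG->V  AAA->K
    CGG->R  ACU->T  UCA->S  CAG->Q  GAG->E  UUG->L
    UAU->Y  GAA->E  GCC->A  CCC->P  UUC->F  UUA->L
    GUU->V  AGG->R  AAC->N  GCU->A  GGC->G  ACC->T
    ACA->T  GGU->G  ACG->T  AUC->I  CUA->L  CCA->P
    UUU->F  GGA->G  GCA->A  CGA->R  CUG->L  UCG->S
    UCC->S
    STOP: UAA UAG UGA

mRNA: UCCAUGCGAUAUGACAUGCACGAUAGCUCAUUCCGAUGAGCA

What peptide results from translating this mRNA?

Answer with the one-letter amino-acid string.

start AUG at pos 3
pos 3: AUG -> M; peptide=M
pos 6: CGA -> R; peptide=MR
pos 9: UAU -> Y; peptide=MRY
pos 12: GAC -> D; peptide=MRYD
pos 15: AUG -> M; peptide=MRYDM
pos 18: CAC -> H; peptide=MRYDMH
pos 21: GAU -> D; peptide=MRYDMHD
pos 24: AGC -> S; peptide=MRYDMHDS
pos 27: UCA -> S; peptide=MRYDMHDSS
pos 30: UUC -> F; peptide=MRYDMHDSSF
pos 33: CGA -> R; peptide=MRYDMHDSSFR
pos 36: UGA -> STOP

Answer: MRYDMHDSSFR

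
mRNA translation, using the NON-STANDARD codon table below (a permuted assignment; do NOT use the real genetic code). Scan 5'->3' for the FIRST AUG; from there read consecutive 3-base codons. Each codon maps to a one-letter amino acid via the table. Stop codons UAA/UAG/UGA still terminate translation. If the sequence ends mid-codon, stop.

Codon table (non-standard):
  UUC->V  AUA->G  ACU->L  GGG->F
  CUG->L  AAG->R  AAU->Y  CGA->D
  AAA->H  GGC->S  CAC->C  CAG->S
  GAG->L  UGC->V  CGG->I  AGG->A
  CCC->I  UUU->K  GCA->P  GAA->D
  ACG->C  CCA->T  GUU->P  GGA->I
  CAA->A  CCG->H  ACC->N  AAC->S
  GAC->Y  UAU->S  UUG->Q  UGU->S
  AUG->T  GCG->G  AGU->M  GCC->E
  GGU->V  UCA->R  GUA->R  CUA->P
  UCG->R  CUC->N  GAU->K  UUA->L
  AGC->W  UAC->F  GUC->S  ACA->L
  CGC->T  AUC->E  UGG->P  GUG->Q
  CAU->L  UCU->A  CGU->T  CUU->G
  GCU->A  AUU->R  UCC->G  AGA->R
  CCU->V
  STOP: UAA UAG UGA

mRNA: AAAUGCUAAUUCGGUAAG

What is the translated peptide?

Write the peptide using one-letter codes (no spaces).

start AUG at pos 2
pos 2: AUG -> T; peptide=T
pos 5: CUA -> P; peptide=TP
pos 8: AUU -> R; peptide=TPR
pos 11: CGG -> I; peptide=TPRI
pos 14: UAA -> STOP

Answer: TPRI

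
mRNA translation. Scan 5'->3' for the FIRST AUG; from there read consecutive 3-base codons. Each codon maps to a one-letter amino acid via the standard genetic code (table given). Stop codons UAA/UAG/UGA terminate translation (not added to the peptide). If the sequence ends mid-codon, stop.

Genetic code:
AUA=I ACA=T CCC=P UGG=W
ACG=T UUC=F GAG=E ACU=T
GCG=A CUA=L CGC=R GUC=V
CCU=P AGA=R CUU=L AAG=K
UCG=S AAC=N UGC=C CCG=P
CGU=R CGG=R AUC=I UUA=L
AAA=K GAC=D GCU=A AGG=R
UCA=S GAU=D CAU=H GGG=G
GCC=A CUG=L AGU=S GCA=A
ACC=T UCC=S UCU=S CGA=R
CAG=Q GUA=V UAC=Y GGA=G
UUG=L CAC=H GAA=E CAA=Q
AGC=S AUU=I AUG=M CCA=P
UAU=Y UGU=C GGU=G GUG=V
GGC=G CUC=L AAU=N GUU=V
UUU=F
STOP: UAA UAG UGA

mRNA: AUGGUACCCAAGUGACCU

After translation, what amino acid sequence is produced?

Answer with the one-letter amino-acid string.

Answer: MVPK

Derivation:
start AUG at pos 0
pos 0: AUG -> M; peptide=M
pos 3: GUA -> V; peptide=MV
pos 6: CCC -> P; peptide=MVP
pos 9: AAG -> K; peptide=MVPK
pos 12: UGA -> STOP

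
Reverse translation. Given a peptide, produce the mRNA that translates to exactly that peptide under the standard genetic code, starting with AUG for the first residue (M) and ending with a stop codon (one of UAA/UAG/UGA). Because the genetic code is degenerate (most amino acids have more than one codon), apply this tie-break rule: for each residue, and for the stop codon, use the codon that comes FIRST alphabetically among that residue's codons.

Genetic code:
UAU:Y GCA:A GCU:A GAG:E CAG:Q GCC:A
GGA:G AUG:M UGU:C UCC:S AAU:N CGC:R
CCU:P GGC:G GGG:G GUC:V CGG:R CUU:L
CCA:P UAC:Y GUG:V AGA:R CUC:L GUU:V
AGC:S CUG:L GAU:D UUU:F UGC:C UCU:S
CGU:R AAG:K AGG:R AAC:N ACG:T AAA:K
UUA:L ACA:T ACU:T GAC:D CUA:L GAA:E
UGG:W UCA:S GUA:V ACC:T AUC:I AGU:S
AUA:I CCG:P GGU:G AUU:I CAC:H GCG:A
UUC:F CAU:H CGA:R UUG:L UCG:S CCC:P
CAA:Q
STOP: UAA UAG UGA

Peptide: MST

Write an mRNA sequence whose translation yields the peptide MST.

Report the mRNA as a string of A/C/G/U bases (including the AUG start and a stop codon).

residue 1: M -> AUG (start codon)
residue 2: S codons sorted = AGC,AGU,UCA,UCC,UCG,UCU -> pick first = AGC
residue 3: T codons sorted = ACA,ACC,ACG,ACU -> pick first = ACA
terminator: stop codons sorted = UAA,UAG,UGA -> pick first = UAA

Answer: mRNA: AUGAGCACAUAA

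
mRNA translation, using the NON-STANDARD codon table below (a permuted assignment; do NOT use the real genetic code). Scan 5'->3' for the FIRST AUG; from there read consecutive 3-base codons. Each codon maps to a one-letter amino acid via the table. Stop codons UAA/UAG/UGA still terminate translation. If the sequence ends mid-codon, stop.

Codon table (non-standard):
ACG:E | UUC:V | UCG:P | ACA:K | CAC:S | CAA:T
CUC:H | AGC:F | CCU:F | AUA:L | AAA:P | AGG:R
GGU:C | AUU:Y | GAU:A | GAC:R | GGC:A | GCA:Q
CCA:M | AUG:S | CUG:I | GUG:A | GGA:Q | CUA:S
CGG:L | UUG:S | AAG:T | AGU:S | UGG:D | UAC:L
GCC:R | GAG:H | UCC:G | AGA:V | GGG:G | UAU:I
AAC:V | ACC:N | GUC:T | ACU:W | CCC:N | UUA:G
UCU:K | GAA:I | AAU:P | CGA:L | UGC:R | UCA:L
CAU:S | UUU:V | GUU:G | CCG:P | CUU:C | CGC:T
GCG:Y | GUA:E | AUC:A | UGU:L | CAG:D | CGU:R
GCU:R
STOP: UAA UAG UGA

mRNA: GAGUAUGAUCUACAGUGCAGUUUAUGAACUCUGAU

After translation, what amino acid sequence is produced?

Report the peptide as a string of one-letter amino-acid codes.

start AUG at pos 4
pos 4: AUG -> S; peptide=S
pos 7: AUC -> A; peptide=SA
pos 10: UAC -> L; peptide=SAL
pos 13: AGU -> S; peptide=SALS
pos 16: GCA -> Q; peptide=SALSQ
pos 19: GUU -> G; peptide=SALSQG
pos 22: UAU -> I; peptide=SALSQGI
pos 25: GAA -> I; peptide=SALSQGII
pos 28: CUC -> H; peptide=SALSQGIIH
pos 31: UGA -> STOP

Answer: SALSQGIIH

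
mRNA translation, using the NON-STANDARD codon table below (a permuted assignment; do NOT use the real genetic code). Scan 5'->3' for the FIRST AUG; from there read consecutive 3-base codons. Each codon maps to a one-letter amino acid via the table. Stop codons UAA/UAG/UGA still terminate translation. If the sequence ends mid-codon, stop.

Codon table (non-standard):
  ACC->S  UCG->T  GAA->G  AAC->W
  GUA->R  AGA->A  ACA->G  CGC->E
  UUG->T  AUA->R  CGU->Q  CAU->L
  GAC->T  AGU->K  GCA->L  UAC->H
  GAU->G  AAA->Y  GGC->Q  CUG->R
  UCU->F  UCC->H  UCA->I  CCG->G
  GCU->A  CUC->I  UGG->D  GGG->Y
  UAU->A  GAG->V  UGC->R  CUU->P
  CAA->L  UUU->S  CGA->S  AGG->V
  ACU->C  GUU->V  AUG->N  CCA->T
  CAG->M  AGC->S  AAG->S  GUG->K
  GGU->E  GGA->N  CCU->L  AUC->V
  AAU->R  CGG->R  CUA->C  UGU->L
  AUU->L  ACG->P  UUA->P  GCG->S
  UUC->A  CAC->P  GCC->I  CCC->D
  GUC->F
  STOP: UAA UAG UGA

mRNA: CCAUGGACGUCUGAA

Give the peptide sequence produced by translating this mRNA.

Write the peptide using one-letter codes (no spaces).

Answer: NTF

Derivation:
start AUG at pos 2
pos 2: AUG -> N; peptide=N
pos 5: GAC -> T; peptide=NT
pos 8: GUC -> F; peptide=NTF
pos 11: UGA -> STOP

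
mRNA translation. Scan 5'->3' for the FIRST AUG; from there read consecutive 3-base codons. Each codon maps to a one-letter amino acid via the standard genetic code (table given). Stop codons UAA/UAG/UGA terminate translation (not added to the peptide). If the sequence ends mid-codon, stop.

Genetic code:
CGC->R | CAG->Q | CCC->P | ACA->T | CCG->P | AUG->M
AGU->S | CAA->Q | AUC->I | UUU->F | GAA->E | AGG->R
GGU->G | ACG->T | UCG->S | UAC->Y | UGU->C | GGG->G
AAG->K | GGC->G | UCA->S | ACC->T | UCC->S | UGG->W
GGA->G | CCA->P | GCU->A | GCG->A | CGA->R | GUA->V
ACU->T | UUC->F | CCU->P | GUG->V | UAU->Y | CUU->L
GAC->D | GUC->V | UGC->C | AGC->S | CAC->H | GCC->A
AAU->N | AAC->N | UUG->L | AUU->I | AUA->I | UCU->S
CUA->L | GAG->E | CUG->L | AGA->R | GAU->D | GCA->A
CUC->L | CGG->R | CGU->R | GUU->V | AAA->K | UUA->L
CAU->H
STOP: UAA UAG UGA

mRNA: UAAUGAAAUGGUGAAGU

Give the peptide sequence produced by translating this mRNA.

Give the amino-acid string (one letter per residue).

Answer: MKW

Derivation:
start AUG at pos 2
pos 2: AUG -> M; peptide=M
pos 5: AAA -> K; peptide=MK
pos 8: UGG -> W; peptide=MKW
pos 11: UGA -> STOP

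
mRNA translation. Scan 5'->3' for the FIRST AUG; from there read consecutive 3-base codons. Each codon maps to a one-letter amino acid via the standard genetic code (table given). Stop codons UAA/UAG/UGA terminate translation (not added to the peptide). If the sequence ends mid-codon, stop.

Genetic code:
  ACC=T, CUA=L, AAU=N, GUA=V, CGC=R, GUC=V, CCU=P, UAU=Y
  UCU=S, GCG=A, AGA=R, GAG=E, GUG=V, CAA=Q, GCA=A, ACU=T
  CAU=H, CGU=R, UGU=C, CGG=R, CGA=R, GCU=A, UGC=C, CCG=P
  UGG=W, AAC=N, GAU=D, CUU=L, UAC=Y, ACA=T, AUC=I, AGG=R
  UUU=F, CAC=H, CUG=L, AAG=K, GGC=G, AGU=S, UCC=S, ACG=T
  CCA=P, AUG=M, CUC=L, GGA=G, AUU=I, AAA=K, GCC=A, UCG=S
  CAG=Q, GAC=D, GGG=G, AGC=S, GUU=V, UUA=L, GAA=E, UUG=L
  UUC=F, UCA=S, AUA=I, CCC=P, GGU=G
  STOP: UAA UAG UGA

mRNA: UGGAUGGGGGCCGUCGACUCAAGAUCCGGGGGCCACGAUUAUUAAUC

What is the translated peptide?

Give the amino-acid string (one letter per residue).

start AUG at pos 3
pos 3: AUG -> M; peptide=M
pos 6: GGG -> G; peptide=MG
pos 9: GCC -> A; peptide=MGA
pos 12: GUC -> V; peptide=MGAV
pos 15: GAC -> D; peptide=MGAVD
pos 18: UCA -> S; peptide=MGAVDS
pos 21: AGA -> R; peptide=MGAVDSR
pos 24: UCC -> S; peptide=MGAVDSRS
pos 27: GGG -> G; peptide=MGAVDSRSG
pos 30: GGC -> G; peptide=MGAVDSRSGG
pos 33: CAC -> H; peptide=MGAVDSRSGGH
pos 36: GAU -> D; peptide=MGAVDSRSGGHD
pos 39: UAU -> Y; peptide=MGAVDSRSGGHDY
pos 42: UAA -> STOP

Answer: MGAVDSRSGGHDY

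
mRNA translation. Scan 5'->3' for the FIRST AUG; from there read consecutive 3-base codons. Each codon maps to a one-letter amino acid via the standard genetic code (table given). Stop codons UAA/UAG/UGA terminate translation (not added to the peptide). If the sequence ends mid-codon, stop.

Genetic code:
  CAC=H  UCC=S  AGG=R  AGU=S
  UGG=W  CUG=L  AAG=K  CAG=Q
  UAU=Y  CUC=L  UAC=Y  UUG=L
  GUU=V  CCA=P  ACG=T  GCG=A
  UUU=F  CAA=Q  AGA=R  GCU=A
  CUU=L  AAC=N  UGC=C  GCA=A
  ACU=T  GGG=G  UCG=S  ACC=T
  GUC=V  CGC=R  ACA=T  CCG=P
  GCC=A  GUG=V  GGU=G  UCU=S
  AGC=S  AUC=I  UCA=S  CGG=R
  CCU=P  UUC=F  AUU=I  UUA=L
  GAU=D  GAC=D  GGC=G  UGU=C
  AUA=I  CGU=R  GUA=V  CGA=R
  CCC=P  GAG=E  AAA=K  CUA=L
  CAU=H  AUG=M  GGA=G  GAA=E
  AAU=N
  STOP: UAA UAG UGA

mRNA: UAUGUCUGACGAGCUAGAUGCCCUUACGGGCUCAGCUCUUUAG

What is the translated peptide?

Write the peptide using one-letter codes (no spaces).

Answer: MSDELDALTGSAL

Derivation:
start AUG at pos 1
pos 1: AUG -> M; peptide=M
pos 4: UCU -> S; peptide=MS
pos 7: GAC -> D; peptide=MSD
pos 10: GAG -> E; peptide=MSDE
pos 13: CUA -> L; peptide=MSDEL
pos 16: GAU -> D; peptide=MSDELD
pos 19: GCC -> A; peptide=MSDELDA
pos 22: CUU -> L; peptide=MSDELDAL
pos 25: ACG -> T; peptide=MSDELDALT
pos 28: GGC -> G; peptide=MSDELDALTG
pos 31: UCA -> S; peptide=MSDELDALTGS
pos 34: GCU -> A; peptide=MSDELDALTGSA
pos 37: CUU -> L; peptide=MSDELDALTGSAL
pos 40: UAG -> STOP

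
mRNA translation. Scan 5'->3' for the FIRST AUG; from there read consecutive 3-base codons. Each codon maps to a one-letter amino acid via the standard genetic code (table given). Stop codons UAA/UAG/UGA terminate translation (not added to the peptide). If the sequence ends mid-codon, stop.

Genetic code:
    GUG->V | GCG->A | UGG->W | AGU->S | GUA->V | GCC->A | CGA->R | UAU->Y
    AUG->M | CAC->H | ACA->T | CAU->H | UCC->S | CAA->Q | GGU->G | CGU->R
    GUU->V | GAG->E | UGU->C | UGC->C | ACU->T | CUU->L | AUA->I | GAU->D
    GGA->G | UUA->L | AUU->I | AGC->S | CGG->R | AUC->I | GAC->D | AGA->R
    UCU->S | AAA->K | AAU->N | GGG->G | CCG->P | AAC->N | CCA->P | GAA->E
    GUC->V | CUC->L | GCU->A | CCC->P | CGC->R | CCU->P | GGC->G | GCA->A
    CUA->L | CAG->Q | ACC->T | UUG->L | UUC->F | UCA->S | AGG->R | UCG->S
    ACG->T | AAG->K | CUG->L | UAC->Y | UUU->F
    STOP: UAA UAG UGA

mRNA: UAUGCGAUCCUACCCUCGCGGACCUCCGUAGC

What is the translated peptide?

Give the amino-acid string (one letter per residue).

Answer: MRSYPRGPP

Derivation:
start AUG at pos 1
pos 1: AUG -> M; peptide=M
pos 4: CGA -> R; peptide=MR
pos 7: UCC -> S; peptide=MRS
pos 10: UAC -> Y; peptide=MRSY
pos 13: CCU -> P; peptide=MRSYP
pos 16: CGC -> R; peptide=MRSYPR
pos 19: GGA -> G; peptide=MRSYPRG
pos 22: CCU -> P; peptide=MRSYPRGP
pos 25: CCG -> P; peptide=MRSYPRGPP
pos 28: UAG -> STOP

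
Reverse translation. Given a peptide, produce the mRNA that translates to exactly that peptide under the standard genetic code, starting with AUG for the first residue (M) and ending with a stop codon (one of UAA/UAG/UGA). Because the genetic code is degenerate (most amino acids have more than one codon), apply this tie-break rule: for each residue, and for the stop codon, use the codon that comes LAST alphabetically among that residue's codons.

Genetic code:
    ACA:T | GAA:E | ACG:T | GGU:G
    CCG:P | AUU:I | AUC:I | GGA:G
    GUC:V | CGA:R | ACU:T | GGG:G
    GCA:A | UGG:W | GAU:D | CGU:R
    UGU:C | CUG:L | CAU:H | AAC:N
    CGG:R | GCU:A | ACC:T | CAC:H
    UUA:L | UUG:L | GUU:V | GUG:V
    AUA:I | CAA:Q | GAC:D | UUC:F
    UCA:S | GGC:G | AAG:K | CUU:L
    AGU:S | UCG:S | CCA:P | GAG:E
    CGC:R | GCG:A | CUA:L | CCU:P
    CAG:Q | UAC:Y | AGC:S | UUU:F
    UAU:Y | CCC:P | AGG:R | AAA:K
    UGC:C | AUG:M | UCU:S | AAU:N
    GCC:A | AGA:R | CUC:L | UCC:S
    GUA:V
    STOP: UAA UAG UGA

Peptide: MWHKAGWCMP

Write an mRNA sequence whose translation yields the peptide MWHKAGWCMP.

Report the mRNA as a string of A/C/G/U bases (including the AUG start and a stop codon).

residue 1: M -> AUG (start codon)
residue 2: W -> UGG (only codon)
residue 3: H codons sorted = CAC,CAU -> pick last = CAU
residue 4: K codons sorted = AAA,AAG -> pick last = AAG
residue 5: A codons sorted = GCA,GCC,GCG,GCU -> pick last = GCU
residue 6: G codons sorted = GGA,GGC,GGG,GGU -> pick last = GGU
residue 7: W -> UGG (only codon)
residue 8: C codons sorted = UGC,UGU -> pick last = UGU
residue 9: M -> AUG (only codon)
residue 10: P codons sorted = CCA,CCC,CCG,CCU -> pick last = CCU
terminator: stop codons sorted = UAA,UAG,UGA -> pick last = UGA

Answer: mRNA: AUGUGGCAUAAGGCUGGUUGGUGUAUGCCUUGA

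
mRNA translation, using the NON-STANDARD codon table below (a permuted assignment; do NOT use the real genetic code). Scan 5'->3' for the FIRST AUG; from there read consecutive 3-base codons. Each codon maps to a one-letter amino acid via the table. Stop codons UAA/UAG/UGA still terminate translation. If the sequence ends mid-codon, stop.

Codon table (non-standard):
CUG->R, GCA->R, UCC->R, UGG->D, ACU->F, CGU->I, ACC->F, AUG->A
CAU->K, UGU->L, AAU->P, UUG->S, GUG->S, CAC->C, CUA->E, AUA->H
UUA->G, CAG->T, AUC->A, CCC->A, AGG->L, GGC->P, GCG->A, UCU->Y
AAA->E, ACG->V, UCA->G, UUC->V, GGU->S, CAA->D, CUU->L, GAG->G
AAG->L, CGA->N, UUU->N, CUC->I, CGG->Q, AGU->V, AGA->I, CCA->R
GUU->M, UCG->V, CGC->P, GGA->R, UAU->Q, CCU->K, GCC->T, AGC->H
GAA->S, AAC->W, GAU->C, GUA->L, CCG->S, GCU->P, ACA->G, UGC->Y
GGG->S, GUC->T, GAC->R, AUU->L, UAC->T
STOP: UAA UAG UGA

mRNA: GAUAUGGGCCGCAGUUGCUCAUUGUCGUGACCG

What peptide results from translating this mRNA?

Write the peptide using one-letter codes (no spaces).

start AUG at pos 3
pos 3: AUG -> A; peptide=A
pos 6: GGC -> P; peptide=AP
pos 9: CGC -> P; peptide=APP
pos 12: AGU -> V; peptide=APPV
pos 15: UGC -> Y; peptide=APPVY
pos 18: UCA -> G; peptide=APPVYG
pos 21: UUG -> S; peptide=APPVYGS
pos 24: UCG -> V; peptide=APPVYGSV
pos 27: UGA -> STOP

Answer: APPVYGSV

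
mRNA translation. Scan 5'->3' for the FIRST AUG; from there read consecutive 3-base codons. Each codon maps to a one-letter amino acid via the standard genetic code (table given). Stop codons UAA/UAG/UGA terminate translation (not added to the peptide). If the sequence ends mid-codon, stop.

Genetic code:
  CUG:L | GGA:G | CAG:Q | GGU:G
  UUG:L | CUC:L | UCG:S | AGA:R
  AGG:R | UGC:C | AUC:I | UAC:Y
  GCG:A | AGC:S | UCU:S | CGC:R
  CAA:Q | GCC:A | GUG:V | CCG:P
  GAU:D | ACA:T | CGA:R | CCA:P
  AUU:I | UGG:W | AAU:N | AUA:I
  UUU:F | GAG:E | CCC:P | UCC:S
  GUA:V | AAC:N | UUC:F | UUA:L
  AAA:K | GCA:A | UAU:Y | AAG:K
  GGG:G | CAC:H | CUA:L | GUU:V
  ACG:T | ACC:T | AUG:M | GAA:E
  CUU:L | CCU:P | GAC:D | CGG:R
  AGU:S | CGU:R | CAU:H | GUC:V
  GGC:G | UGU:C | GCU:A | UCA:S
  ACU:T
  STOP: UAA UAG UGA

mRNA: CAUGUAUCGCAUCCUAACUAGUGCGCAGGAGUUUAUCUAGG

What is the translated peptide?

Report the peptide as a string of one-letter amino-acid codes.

start AUG at pos 1
pos 1: AUG -> M; peptide=M
pos 4: UAU -> Y; peptide=MY
pos 7: CGC -> R; peptide=MYR
pos 10: AUC -> I; peptide=MYRI
pos 13: CUA -> L; peptide=MYRIL
pos 16: ACU -> T; peptide=MYRILT
pos 19: AGU -> S; peptide=MYRILTS
pos 22: GCG -> A; peptide=MYRILTSA
pos 25: CAG -> Q; peptide=MYRILTSAQ
pos 28: GAG -> E; peptide=MYRILTSAQE
pos 31: UUU -> F; peptide=MYRILTSAQEF
pos 34: AUC -> I; peptide=MYRILTSAQEFI
pos 37: UAG -> STOP

Answer: MYRILTSAQEFI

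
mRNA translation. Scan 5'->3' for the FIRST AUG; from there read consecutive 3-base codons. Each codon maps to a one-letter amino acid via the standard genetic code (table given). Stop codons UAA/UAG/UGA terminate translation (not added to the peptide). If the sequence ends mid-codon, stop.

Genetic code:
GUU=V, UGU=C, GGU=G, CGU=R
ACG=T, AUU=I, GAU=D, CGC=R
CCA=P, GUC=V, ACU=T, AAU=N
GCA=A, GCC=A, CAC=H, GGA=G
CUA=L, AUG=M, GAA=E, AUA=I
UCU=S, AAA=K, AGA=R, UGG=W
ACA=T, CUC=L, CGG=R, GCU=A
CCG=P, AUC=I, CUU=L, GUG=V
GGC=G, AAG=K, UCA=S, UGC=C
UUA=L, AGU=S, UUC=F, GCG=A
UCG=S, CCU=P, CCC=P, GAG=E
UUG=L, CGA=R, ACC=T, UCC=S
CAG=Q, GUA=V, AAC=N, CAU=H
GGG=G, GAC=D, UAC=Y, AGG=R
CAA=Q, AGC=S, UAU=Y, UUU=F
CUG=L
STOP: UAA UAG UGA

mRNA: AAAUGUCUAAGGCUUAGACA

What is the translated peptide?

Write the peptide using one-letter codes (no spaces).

start AUG at pos 2
pos 2: AUG -> M; peptide=M
pos 5: UCU -> S; peptide=MS
pos 8: AAG -> K; peptide=MSK
pos 11: GCU -> A; peptide=MSKA
pos 14: UAG -> STOP

Answer: MSKA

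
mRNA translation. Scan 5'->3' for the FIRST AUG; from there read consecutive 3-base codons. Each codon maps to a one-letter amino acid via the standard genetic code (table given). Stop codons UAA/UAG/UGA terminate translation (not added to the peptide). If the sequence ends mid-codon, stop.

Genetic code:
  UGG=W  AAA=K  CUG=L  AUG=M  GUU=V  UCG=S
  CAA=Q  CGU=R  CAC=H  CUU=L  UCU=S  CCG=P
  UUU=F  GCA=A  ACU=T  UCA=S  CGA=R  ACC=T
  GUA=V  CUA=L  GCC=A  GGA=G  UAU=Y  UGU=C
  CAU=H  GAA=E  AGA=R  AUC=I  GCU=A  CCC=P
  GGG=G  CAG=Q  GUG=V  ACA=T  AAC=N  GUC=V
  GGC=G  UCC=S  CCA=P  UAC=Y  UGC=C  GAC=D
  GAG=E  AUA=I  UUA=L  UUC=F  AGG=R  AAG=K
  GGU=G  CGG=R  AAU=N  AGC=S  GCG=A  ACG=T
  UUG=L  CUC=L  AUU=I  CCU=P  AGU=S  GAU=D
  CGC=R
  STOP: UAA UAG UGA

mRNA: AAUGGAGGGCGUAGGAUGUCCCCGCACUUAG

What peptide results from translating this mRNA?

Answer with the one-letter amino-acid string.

start AUG at pos 1
pos 1: AUG -> M; peptide=M
pos 4: GAG -> E; peptide=ME
pos 7: GGC -> G; peptide=MEG
pos 10: GUA -> V; peptide=MEGV
pos 13: GGA -> G; peptide=MEGVG
pos 16: UGU -> C; peptide=MEGVGC
pos 19: CCC -> P; peptide=MEGVGCP
pos 22: CGC -> R; peptide=MEGVGCPR
pos 25: ACU -> T; peptide=MEGVGCPRT
pos 28: UAG -> STOP

Answer: MEGVGCPRT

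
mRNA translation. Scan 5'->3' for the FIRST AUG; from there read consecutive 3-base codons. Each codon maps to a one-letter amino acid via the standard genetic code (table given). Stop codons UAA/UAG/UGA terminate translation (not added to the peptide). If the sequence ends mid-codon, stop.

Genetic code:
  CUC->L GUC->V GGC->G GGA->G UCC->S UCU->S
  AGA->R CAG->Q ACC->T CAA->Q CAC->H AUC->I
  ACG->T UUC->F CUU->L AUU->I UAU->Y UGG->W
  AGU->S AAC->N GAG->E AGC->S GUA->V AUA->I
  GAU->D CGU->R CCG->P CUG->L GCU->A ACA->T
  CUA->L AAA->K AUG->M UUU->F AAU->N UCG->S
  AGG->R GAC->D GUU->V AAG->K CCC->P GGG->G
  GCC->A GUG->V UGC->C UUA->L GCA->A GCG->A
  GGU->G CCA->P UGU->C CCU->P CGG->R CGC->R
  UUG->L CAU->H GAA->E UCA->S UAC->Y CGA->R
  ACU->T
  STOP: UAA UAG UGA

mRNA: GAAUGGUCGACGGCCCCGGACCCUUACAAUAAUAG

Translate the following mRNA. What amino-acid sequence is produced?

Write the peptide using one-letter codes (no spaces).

start AUG at pos 2
pos 2: AUG -> M; peptide=M
pos 5: GUC -> V; peptide=MV
pos 8: GAC -> D; peptide=MVD
pos 11: GGC -> G; peptide=MVDG
pos 14: CCC -> P; peptide=MVDGP
pos 17: GGA -> G; peptide=MVDGPG
pos 20: CCC -> P; peptide=MVDGPGP
pos 23: UUA -> L; peptide=MVDGPGPL
pos 26: CAA -> Q; peptide=MVDGPGPLQ
pos 29: UAA -> STOP

Answer: MVDGPGPLQ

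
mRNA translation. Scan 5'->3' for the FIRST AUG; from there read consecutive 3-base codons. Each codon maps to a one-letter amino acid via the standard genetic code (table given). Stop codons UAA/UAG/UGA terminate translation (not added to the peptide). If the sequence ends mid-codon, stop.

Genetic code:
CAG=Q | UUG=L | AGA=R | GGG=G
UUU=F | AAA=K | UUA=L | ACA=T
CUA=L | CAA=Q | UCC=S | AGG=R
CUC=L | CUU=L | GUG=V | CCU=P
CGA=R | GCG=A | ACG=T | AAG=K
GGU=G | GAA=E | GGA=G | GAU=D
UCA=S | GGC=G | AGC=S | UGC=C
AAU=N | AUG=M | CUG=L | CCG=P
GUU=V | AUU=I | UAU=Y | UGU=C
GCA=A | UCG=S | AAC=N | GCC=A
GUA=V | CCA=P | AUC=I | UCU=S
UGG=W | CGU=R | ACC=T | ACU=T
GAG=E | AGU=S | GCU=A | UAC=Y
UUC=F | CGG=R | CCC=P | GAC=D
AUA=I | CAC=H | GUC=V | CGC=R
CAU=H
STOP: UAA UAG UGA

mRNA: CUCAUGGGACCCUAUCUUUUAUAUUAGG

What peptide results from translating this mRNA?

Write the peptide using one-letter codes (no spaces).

start AUG at pos 3
pos 3: AUG -> M; peptide=M
pos 6: GGA -> G; peptide=MG
pos 9: CCC -> P; peptide=MGP
pos 12: UAU -> Y; peptide=MGPY
pos 15: CUU -> L; peptide=MGPYL
pos 18: UUA -> L; peptide=MGPYLL
pos 21: UAU -> Y; peptide=MGPYLLY
pos 24: UAG -> STOP

Answer: MGPYLLY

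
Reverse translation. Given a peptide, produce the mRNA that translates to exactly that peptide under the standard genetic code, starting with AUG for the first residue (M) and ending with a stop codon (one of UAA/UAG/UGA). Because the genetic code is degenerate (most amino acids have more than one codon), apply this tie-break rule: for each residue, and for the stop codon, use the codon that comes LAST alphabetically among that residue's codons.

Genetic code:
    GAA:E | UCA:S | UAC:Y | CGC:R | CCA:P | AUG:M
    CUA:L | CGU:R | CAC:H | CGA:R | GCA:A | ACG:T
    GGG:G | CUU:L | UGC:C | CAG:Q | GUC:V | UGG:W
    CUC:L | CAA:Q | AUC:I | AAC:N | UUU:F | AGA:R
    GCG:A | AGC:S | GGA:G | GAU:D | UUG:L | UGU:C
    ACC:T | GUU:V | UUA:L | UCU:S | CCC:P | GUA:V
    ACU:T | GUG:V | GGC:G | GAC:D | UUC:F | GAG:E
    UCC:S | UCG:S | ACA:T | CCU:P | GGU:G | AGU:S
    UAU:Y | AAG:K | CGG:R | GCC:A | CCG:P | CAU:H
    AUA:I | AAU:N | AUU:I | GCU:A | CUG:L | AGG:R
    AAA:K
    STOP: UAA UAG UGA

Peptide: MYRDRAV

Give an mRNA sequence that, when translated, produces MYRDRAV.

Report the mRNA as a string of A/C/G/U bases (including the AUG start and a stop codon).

residue 1: M -> AUG (start codon)
residue 2: Y codons sorted = UAC,UAU -> pick last = UAU
residue 3: R codons sorted = AGA,AGG,CGA,CGC,CGG,CGU -> pick last = CGU
residue 4: D codons sorted = GAC,GAU -> pick last = GAU
residue 5: R codons sorted = AGA,AGG,CGA,CGC,CGG,CGU -> pick last = CGU
residue 6: A codons sorted = GCA,GCC,GCG,GCU -> pick last = GCU
residue 7: V codons sorted = GUA,GUC,GUG,GUU -> pick last = GUU
terminator: stop codons sorted = UAA,UAG,UGA -> pick last = UGA

Answer: mRNA: AUGUAUCGUGAUCGUGCUGUUUGA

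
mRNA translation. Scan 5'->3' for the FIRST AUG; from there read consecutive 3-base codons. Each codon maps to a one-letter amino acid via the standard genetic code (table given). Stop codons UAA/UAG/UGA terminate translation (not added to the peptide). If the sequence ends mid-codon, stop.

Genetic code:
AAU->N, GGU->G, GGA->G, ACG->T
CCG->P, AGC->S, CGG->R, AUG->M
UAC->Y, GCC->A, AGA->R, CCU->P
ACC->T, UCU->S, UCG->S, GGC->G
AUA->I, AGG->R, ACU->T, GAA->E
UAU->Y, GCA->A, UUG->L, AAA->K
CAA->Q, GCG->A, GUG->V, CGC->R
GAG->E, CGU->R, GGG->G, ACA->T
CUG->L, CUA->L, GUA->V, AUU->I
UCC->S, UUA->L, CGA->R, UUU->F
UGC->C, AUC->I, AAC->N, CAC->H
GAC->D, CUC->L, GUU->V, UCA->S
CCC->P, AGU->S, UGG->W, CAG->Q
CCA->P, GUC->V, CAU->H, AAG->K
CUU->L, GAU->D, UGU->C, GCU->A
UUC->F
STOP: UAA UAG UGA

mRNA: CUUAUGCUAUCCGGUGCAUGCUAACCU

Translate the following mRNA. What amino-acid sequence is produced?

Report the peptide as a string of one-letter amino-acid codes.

start AUG at pos 3
pos 3: AUG -> M; peptide=M
pos 6: CUA -> L; peptide=ML
pos 9: UCC -> S; peptide=MLS
pos 12: GGU -> G; peptide=MLSG
pos 15: GCA -> A; peptide=MLSGA
pos 18: UGC -> C; peptide=MLSGAC
pos 21: UAA -> STOP

Answer: MLSGAC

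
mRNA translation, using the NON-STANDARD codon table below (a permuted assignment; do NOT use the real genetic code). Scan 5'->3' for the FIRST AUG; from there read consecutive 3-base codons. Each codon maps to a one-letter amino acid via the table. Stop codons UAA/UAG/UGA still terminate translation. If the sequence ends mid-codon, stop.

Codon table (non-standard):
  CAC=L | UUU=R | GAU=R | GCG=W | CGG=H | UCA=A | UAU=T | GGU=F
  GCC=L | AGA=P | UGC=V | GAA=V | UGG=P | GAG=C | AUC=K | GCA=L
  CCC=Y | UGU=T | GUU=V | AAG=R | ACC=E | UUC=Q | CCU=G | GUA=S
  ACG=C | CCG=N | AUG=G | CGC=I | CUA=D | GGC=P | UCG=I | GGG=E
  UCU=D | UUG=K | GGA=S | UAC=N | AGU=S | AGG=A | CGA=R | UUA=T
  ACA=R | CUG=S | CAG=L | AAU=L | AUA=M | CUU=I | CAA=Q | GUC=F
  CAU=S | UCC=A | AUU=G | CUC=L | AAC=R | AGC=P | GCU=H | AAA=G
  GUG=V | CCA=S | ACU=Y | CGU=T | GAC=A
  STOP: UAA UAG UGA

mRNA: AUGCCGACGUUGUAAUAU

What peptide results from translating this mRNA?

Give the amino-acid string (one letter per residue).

start AUG at pos 0
pos 0: AUG -> G; peptide=G
pos 3: CCG -> N; peptide=GN
pos 6: ACG -> C; peptide=GNC
pos 9: UUG -> K; peptide=GNCK
pos 12: UAA -> STOP

Answer: GNCK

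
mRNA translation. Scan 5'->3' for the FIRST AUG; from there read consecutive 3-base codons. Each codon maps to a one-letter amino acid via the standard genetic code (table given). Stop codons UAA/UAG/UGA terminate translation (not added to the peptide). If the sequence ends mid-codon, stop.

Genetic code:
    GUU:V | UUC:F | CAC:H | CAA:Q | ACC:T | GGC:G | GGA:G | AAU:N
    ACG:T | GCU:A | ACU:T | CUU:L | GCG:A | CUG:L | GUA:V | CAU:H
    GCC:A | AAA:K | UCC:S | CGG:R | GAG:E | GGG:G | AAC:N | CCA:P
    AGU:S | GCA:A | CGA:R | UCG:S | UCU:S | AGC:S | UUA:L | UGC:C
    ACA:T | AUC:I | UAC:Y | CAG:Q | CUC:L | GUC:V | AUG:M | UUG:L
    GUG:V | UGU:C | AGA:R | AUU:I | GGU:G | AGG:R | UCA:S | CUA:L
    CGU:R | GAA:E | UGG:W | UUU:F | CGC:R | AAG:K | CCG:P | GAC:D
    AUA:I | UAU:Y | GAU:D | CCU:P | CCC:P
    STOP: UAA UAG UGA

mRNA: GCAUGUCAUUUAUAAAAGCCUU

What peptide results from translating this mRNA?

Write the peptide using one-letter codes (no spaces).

Answer: MSFIKA

Derivation:
start AUG at pos 2
pos 2: AUG -> M; peptide=M
pos 5: UCA -> S; peptide=MS
pos 8: UUU -> F; peptide=MSF
pos 11: AUA -> I; peptide=MSFI
pos 14: AAA -> K; peptide=MSFIK
pos 17: GCC -> A; peptide=MSFIKA
pos 20: only 2 nt remain (<3), stop (end of mRNA)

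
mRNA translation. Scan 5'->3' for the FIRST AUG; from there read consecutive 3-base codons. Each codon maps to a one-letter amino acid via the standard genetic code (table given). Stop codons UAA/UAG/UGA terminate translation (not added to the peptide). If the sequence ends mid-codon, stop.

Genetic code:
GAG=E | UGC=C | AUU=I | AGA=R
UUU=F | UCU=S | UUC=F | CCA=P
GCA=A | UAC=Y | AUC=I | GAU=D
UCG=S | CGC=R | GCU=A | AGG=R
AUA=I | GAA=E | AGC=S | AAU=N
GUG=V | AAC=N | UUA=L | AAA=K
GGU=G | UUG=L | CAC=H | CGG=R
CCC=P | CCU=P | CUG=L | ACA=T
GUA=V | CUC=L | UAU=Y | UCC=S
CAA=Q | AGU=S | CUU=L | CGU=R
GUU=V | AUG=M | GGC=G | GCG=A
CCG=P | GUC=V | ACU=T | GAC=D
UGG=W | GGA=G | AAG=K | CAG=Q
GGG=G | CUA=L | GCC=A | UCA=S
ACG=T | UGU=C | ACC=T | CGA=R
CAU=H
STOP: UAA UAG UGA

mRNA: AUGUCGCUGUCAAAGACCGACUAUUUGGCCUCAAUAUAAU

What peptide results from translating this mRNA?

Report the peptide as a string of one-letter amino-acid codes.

Answer: MSLSKTDYLASI

Derivation:
start AUG at pos 0
pos 0: AUG -> M; peptide=M
pos 3: UCG -> S; peptide=MS
pos 6: CUG -> L; peptide=MSL
pos 9: UCA -> S; peptide=MSLS
pos 12: AAG -> K; peptide=MSLSK
pos 15: ACC -> T; peptide=MSLSKT
pos 18: GAC -> D; peptide=MSLSKTD
pos 21: UAU -> Y; peptide=MSLSKTDY
pos 24: UUG -> L; peptide=MSLSKTDYL
pos 27: GCC -> A; peptide=MSLSKTDYLA
pos 30: UCA -> S; peptide=MSLSKTDYLAS
pos 33: AUA -> I; peptide=MSLSKTDYLASI
pos 36: UAA -> STOP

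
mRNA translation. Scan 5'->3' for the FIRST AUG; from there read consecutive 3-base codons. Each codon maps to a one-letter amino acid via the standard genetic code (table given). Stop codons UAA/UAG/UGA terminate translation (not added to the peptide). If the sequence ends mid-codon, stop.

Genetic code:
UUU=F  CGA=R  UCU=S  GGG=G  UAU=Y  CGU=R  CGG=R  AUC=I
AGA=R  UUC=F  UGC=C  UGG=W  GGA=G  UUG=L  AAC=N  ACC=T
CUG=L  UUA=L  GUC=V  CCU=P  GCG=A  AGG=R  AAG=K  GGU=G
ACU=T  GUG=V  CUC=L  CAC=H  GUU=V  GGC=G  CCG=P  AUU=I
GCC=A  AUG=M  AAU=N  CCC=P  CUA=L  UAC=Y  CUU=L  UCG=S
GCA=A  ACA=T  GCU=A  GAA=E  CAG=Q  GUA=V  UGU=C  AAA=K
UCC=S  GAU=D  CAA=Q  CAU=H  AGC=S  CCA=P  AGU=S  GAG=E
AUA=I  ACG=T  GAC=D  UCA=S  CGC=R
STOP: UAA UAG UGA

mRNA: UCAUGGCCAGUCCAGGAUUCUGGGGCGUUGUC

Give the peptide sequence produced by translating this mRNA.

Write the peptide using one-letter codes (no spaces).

Answer: MASPGFWGVV

Derivation:
start AUG at pos 2
pos 2: AUG -> M; peptide=M
pos 5: GCC -> A; peptide=MA
pos 8: AGU -> S; peptide=MAS
pos 11: CCA -> P; peptide=MASP
pos 14: GGA -> G; peptide=MASPG
pos 17: UUC -> F; peptide=MASPGF
pos 20: UGG -> W; peptide=MASPGFW
pos 23: GGC -> G; peptide=MASPGFWG
pos 26: GUU -> V; peptide=MASPGFWGV
pos 29: GUC -> V; peptide=MASPGFWGVV
pos 32: only 0 nt remain (<3), stop (end of mRNA)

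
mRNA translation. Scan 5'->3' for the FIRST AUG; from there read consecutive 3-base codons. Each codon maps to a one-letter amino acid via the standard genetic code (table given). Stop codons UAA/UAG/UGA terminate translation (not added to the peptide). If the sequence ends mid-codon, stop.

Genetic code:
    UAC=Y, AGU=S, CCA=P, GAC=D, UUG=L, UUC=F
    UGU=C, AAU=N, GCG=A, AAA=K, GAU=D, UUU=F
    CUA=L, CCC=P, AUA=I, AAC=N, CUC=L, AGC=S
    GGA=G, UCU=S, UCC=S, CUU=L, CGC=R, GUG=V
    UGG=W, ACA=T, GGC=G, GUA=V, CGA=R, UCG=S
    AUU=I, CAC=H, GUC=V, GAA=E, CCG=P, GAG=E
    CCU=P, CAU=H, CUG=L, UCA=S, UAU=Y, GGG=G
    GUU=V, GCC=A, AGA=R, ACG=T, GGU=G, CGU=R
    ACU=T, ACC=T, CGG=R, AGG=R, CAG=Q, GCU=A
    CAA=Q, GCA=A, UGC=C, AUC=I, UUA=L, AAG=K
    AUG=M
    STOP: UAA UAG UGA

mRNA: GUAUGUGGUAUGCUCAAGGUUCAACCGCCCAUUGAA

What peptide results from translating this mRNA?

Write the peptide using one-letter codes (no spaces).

Answer: MWYAQGSTAH

Derivation:
start AUG at pos 2
pos 2: AUG -> M; peptide=M
pos 5: UGG -> W; peptide=MW
pos 8: UAU -> Y; peptide=MWY
pos 11: GCU -> A; peptide=MWYA
pos 14: CAA -> Q; peptide=MWYAQ
pos 17: GGU -> G; peptide=MWYAQG
pos 20: UCA -> S; peptide=MWYAQGS
pos 23: ACC -> T; peptide=MWYAQGST
pos 26: GCC -> A; peptide=MWYAQGSTA
pos 29: CAU -> H; peptide=MWYAQGSTAH
pos 32: UGA -> STOP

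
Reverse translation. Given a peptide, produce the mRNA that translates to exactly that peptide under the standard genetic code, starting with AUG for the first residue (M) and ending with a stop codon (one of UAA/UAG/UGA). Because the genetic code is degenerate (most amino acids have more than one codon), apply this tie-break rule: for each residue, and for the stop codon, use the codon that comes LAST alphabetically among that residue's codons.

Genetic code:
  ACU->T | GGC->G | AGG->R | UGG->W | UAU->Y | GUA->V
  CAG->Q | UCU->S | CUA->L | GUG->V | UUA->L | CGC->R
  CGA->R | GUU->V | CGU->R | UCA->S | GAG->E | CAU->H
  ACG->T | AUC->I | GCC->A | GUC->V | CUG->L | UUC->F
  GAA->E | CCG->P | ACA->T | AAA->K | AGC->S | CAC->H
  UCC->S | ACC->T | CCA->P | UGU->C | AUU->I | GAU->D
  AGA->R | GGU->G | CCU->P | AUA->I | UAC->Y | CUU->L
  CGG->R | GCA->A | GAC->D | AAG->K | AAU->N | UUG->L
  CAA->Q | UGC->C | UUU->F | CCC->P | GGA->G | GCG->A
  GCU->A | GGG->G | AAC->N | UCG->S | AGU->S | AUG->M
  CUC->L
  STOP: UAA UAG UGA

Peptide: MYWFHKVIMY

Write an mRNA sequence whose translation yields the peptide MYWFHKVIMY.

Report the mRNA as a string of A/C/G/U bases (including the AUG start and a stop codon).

residue 1: M -> AUG (start codon)
residue 2: Y codons sorted = UAC,UAU -> pick last = UAU
residue 3: W -> UGG (only codon)
residue 4: F codons sorted = UUC,UUU -> pick last = UUU
residue 5: H codons sorted = CAC,CAU -> pick last = CAU
residue 6: K codons sorted = AAA,AAG -> pick last = AAG
residue 7: V codons sorted = GUA,GUC,GUG,GUU -> pick last = GUU
residue 8: I codons sorted = AUA,AUC,AUU -> pick last = AUU
residue 9: M -> AUG (only codon)
residue 10: Y codons sorted = UAC,UAU -> pick last = UAU
terminator: stop codons sorted = UAA,UAG,UGA -> pick last = UGA

Answer: mRNA: AUGUAUUGGUUUCAUAAGGUUAUUAUGUAUUGA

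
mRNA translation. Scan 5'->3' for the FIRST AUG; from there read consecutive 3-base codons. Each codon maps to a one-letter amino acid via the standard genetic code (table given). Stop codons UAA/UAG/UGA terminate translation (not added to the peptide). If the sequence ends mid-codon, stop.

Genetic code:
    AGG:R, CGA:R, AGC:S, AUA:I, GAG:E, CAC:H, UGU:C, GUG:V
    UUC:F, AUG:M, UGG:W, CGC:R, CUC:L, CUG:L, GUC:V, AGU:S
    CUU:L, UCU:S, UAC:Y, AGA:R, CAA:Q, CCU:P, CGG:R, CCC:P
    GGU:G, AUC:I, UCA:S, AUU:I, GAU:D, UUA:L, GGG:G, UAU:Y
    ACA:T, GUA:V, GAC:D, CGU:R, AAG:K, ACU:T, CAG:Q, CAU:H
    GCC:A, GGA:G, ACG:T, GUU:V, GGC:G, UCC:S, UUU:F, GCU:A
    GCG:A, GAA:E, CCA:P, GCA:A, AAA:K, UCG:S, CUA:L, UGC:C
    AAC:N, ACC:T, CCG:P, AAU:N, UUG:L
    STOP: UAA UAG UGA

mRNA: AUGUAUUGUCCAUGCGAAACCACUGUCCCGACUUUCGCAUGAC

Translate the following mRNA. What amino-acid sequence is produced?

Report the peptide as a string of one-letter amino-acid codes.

Answer: MYCPCETTVPTFA

Derivation:
start AUG at pos 0
pos 0: AUG -> M; peptide=M
pos 3: UAU -> Y; peptide=MY
pos 6: UGU -> C; peptide=MYC
pos 9: CCA -> P; peptide=MYCP
pos 12: UGC -> C; peptide=MYCPC
pos 15: GAA -> E; peptide=MYCPCE
pos 18: ACC -> T; peptide=MYCPCET
pos 21: ACU -> T; peptide=MYCPCETT
pos 24: GUC -> V; peptide=MYCPCETTV
pos 27: CCG -> P; peptide=MYCPCETTVP
pos 30: ACU -> T; peptide=MYCPCETTVPT
pos 33: UUC -> F; peptide=MYCPCETTVPTF
pos 36: GCA -> A; peptide=MYCPCETTVPTFA
pos 39: UGA -> STOP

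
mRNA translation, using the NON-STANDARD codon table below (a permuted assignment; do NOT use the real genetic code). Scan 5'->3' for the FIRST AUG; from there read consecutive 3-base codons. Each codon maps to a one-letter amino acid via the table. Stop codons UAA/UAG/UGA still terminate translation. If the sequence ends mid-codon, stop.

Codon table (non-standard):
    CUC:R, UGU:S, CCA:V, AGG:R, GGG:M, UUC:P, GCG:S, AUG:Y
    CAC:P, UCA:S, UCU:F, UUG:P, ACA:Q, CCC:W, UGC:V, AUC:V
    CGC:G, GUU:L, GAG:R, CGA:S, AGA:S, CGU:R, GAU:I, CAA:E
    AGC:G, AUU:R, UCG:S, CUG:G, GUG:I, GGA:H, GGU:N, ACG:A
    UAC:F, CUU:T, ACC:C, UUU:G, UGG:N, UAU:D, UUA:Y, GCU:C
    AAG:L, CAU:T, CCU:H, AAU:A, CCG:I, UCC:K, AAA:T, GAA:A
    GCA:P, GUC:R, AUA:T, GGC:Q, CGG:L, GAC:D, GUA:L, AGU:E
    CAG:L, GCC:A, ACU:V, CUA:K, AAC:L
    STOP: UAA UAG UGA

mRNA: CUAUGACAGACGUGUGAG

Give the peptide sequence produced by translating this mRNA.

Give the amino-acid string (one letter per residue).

Answer: YQDI

Derivation:
start AUG at pos 2
pos 2: AUG -> Y; peptide=Y
pos 5: ACA -> Q; peptide=YQ
pos 8: GAC -> D; peptide=YQD
pos 11: GUG -> I; peptide=YQDI
pos 14: UGA -> STOP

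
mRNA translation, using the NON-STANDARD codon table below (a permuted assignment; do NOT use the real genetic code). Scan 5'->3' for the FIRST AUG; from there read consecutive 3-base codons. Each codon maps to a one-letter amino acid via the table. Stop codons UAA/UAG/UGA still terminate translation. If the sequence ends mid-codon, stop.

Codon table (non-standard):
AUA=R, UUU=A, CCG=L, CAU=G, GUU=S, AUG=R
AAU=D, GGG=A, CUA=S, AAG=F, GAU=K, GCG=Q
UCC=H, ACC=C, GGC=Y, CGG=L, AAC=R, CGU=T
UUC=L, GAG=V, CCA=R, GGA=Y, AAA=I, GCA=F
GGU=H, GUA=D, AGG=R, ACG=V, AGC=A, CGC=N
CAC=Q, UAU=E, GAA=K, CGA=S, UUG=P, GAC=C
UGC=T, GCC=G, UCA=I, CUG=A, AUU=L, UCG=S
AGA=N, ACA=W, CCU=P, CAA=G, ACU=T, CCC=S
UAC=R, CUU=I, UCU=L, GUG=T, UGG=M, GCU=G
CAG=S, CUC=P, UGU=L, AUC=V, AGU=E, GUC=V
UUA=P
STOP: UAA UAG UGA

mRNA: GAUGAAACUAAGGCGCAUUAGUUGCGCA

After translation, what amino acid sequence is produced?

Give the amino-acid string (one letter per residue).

start AUG at pos 1
pos 1: AUG -> R; peptide=R
pos 4: AAA -> I; peptide=RI
pos 7: CUA -> S; peptide=RIS
pos 10: AGG -> R; peptide=RISR
pos 13: CGC -> N; peptide=RISRN
pos 16: AUU -> L; peptide=RISRNL
pos 19: AGU -> E; peptide=RISRNLE
pos 22: UGC -> T; peptide=RISRNLET
pos 25: GCA -> F; peptide=RISRNLETF
pos 28: only 0 nt remain (<3), stop (end of mRNA)

Answer: RISRNLETF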